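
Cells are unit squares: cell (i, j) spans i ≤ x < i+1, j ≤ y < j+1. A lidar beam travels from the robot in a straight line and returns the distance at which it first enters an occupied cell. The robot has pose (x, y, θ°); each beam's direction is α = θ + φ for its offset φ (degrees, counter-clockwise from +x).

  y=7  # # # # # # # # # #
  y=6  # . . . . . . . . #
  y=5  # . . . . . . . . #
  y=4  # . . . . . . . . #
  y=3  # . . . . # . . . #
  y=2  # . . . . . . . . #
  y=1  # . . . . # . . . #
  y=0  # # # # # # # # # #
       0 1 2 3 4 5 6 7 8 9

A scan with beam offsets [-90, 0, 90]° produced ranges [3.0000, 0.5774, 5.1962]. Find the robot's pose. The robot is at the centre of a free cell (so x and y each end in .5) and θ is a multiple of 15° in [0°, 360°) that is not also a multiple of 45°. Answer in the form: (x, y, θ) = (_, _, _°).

(x, y, θ) = (5.5, 2.5, 60°)

Enumerate (i+0.5, j+0.5, θ) over the 46 free cells and 16 admissible headings. For each, cast all 3 beams and compare to the given ranges.
  (7.5, 2.5, 285°): beam 1 = 1.9319 ≠ 3.0000 ✗
  (7.5, 4.5, 120°): beam 1 = 1.7321 ≠ 3.0000 ✗
  (1.5, 4.5, 120°): beam 1 = 5.0000 ≠ 3.0000 ✗
  (7.5, 4.5, 240°): beam 1 = 5.0000 ≠ 3.0000 ✗
  …
  (5.5, 2.5, 60°): r_1=3.0000, r_2=0.5774, r_3=5.1962 — all match ✓
Unique over the lattice → pose = (5.5, 2.5, 60°).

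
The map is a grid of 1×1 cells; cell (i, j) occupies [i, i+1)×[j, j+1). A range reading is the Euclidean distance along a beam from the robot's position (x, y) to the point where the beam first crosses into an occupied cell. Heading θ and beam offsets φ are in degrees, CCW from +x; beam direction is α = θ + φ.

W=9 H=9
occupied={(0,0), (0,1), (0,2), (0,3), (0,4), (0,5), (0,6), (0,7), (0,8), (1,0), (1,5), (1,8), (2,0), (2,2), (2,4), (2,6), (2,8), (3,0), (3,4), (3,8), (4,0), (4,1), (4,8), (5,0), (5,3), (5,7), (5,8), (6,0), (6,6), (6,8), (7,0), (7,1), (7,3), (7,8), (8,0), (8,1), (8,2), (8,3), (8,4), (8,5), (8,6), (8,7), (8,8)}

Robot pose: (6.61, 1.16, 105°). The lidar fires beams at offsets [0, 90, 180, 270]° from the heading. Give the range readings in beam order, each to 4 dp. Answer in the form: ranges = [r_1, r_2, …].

beam 1: φ=0°, α=105°
  d=(-0.2588,0.9659)  start (6,1)  tX=2.3569 tY=0.8696  stride 1/|dx|=3.8637 1/|dy|=1.0353
    cross y-line → (6,2), t=0.8696
    cross y-line → (6,3), t=1.9049
    cross x-line → (5,3), t=2.3569 (wall)
  → r_1 = 2.3569
beam 2: φ=90°, α=195°
  d=(-0.9659,-0.2588)  start (6,1)  tX=0.6315 tY=0.6182  stride 1/|dx|=1.0353 1/|dy|=3.8637
    cross y-line → (6,0), t=0.6182 (wall)
  → r_2 = 0.6182
beam 3: φ=180°, α=285°
  d=(0.2588,-0.9659)  start (6,1)  tX=1.5068 tY=0.1656  stride 1/|dx|=3.8637 1/|dy|=1.0353
    cross y-line → (6,0), t=0.1656 (wall)
  → r_3 = 0.1656
beam 4: φ=270°, α=15°
  d=(0.9659,0.2588)  start (6,1)  tX=0.4038 tY=3.2455  stride 1/|dx|=1.0353 1/|dy|=3.8637
    cross x-line → (7,1), t=0.4038 (wall)
  → r_4 = 0.4038

ranges = [2.3569, 0.6182, 0.1656, 0.4038]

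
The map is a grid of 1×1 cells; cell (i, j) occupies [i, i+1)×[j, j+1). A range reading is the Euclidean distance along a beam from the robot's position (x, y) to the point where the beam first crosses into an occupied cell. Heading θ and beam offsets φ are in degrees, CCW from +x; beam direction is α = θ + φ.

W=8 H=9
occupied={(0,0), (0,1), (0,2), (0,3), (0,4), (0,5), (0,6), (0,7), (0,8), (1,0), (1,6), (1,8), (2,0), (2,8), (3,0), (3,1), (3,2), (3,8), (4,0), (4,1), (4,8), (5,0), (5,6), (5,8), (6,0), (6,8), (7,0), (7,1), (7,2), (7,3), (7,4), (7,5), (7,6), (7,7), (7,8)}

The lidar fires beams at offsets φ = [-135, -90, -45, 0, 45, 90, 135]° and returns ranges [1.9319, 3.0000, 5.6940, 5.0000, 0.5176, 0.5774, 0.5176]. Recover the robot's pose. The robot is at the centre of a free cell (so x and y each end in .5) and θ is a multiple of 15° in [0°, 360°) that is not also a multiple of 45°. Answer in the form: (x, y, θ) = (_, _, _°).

Candidates: 37 free-cell centres × 16 headings = 592 poses. Raycast each; keep the one whose scan matches to 4 dp.
  (2.5, 4.5, 15°): beam 1 = 3.0000 ≠ 1.9319 ✗
  (2.5, 5.5, 210°): beam 1 = 2.5882 ≠ 1.9319 ✗
  (5.5, 2.5, 150°): beam 1 = 1.5529 ≠ 1.9319 ✗
  (6.5, 2.5, 120°): beam 1 = 0.5176 ≠ 1.9319 ✗
  …
  (1.5, 5.5, 30°): r_1=1.9319, r_2=3.0000, r_3=5.6940, r_4=5.0000, r_5=0.5176, r_6=0.5774, r_7=0.5176 — all match ✓
No second candidate reproduces the full scan.

(x, y, θ) = (1.5, 5.5, 30°)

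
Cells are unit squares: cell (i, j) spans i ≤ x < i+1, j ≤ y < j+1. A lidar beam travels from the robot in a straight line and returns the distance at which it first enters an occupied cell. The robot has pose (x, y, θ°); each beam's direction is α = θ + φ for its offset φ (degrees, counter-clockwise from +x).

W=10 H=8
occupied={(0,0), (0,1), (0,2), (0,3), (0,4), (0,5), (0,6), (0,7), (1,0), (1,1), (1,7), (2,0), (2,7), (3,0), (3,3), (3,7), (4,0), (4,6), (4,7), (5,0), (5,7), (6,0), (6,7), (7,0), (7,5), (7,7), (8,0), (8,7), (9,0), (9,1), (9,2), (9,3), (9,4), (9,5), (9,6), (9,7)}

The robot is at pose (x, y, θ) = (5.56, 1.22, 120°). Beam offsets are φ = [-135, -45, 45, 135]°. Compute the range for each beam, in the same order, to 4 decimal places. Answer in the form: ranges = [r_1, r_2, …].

ranges = [0.8500, 5.9839, 4.7209, 0.2278]

beam 1: φ=-135°, α=345°
  dir = (cos 345°, sin 345°) = (0.9659, -0.2588); from cell (5,1)
  next x-line at t=0.4555, next y-line at t=0.8500; Δt_x=1.0353, Δt_y=3.8637
    x: enter (6,1) at t=0.4555
    y: enter (6,0) at t=0.8500 ← occupied
  → r_1 = 0.8500
beam 2: φ=-45°, α=75°
  dir = (cos 75°, sin 75°) = (0.2588, 0.9659); from cell (5,1)
  next x-line at t=1.7000, next y-line at t=0.8075; Δt_x=3.8637, Δt_y=1.0353
    y: enter (5,2) at t=0.8075
    x: enter (6,2) at t=1.7000
    y: enter (6,3) at t=1.8428
    y: enter (6,4) at t=2.8781
    y: enter (6,5) at t=3.9133
    y: enter (6,6) at t=4.9486
    x: enter (7,6) at t=5.5637
    y: enter (7,7) at t=5.9839 ← occupied
  → r_2 = 5.9839
beam 3: φ=45°, α=165°
  dir = (cos 165°, sin 165°) = (-0.9659, 0.2588); from cell (5,1)
  next x-line at t=0.5798, next y-line at t=3.0137; Δt_x=1.0353, Δt_y=3.8637
    x: enter (4,1) at t=0.5798
    x: enter (3,1) at t=1.6150
    x: enter (2,1) at t=2.6503
    y: enter (2,2) at t=3.0137
    x: enter (1,2) at t=3.6856
    x: enter (0,2) at t=4.7209 ← occupied
  → r_3 = 4.7209
beam 4: φ=135°, α=255°
  dir = (cos 255°, sin 255°) = (-0.2588, -0.9659); from cell (5,1)
  next x-line at t=2.1637, next y-line at t=0.2278; Δt_x=3.8637, Δt_y=1.0353
    y: enter (5,0) at t=0.2278 ← occupied
  → r_4 = 0.2278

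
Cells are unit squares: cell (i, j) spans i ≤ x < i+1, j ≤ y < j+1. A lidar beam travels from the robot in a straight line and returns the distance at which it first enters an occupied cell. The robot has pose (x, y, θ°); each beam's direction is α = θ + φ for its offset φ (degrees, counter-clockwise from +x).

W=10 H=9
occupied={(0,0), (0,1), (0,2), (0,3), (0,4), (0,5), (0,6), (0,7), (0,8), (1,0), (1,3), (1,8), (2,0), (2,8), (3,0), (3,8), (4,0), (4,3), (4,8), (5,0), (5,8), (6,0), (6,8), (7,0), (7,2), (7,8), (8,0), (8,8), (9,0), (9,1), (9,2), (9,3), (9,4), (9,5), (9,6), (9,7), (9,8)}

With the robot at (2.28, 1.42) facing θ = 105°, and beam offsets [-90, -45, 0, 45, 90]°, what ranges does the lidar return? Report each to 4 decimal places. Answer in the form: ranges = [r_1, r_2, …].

beam 1: φ=-90°, α=15°
  direction (0.9659, 0.2588); cell (2,1); t to first gridline: x 0.7454, y 2.2409 (then +1.0353 / +3.8637)
    (3,1) via x @ 0.7454
    (4,1) via x @ 1.7807
    (4,2) via y @ 2.2409
    (5,2) via x @ 2.8160
    (6,2) via x @ 3.8512
    (7,2) via x @ 4.8865  # hit
  → r_1 = 4.8865
beam 2: φ=-45°, α=60°
  direction (0.5000, 0.8660); cell (2,1); t to first gridline: x 1.4400, y 0.6697 (then +2.0000 / +1.1547)
    (2,2) via y @ 0.6697
    (3,2) via x @ 1.4400
    (3,3) via y @ 1.8244
    (3,4) via y @ 2.9791
    (4,4) via x @ 3.4400
    (4,5) via y @ 4.1338
    (4,6) via y @ 5.2885
    (5,6) via x @ 5.4400
    (5,7) via y @ 6.4432
    (6,7) via x @ 7.4400
    (6,8) via y @ 7.5979  # hit
  → r_2 = 7.5979
beam 3: φ=0°, α=105°
  direction (-0.2588, 0.9659); cell (2,1); t to first gridline: x 1.0818, y 0.6005 (then +3.8637 / +1.0353)
    (2,2) via y @ 0.6005
    (1,2) via x @ 1.0818
    (1,3) via y @ 1.6357  # hit
  → r_3 = 1.6357
beam 4: φ=45°, α=150°
  direction (-0.8660, 0.5000); cell (2,1); t to first gridline: x 0.3233, y 1.1600 (then +1.1547 / +2.0000)
    (1,1) via x @ 0.3233
    (1,2) via y @ 1.1600
    (0,2) via x @ 1.4780  # hit
  → r_4 = 1.4780
beam 5: φ=90°, α=195°
  direction (-0.9659, -0.2588); cell (2,1); t to first gridline: x 0.2899, y 1.6228 (then +1.0353 / +3.8637)
    (1,1) via x @ 0.2899
    (0,1) via x @ 1.3252  # hit
  → r_5 = 1.3252

ranges = [4.8865, 7.5979, 1.6357, 1.4780, 1.3252]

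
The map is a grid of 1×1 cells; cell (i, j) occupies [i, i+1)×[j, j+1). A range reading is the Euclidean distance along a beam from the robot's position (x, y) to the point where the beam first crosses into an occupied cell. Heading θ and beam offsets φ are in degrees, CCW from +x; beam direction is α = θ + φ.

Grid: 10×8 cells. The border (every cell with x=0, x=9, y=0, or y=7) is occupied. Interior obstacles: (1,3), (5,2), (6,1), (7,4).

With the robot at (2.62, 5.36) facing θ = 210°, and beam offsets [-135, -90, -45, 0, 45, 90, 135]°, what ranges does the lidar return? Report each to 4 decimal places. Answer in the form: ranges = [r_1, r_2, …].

ranges = [1.6979, 1.8937, 1.6771, 1.8706, 2.3955, 5.0345, 4.5345]

beam 1: φ=-135°, α=75°
  d=(0.2588,0.9659)  start (2,5)  tX=1.4682 tY=0.6626  stride 1/|dx|=3.8637 1/|dy|=1.0353
    cross y-line → (2,6), t=0.6626
    cross x-line → (3,6), t=1.4682
    cross y-line → (3,7), t=1.6979 (wall)
  → r_1 = 1.6979
beam 2: φ=-90°, α=120°
  d=(-0.5000,0.8660)  start (2,5)  tX=1.2400 tY=0.7390  stride 1/|dx|=2.0000 1/|dy|=1.1547
    cross y-line → (2,6), t=0.7390
    cross x-line → (1,6), t=1.2400
    cross y-line → (1,7), t=1.8937 (wall)
  → r_2 = 1.8937
beam 3: φ=-45°, α=165°
  d=(-0.9659,0.2588)  start (2,5)  tX=0.6419 tY=2.4728  stride 1/|dx|=1.0353 1/|dy|=3.8637
    cross x-line → (1,5), t=0.6419
    cross x-line → (0,5), t=1.6771 (wall)
  → r_3 = 1.6771
beam 4: φ=0°, α=210°
  d=(-0.8660,-0.5000)  start (2,5)  tX=0.7159 tY=0.7200  stride 1/|dx|=1.1547 1/|dy|=2.0000
    cross x-line → (1,5), t=0.7159
    cross y-line → (1,4), t=0.7200
    cross x-line → (0,4), t=1.8706 (wall)
  → r_4 = 1.8706
beam 5: φ=45°, α=255°
  d=(-0.2588,-0.9659)  start (2,5)  tX=2.3955 tY=0.3727  stride 1/|dx|=3.8637 1/|dy|=1.0353
    cross y-line → (2,4), t=0.3727
    cross y-line → (2,3), t=1.4080
    cross x-line → (1,3), t=2.3955 (wall)
  → r_5 = 2.3955
beam 6: φ=90°, α=300°
  d=(0.5000,-0.8660)  start (2,5)  tX=0.7600 tY=0.4157  stride 1/|dx|=2.0000 1/|dy|=1.1547
    cross y-line → (2,4), t=0.4157
    cross x-line → (3,4), t=0.7600
    cross y-line → (3,3), t=1.5704
    cross y-line → (3,2), t=2.7251
    cross x-line → (4,2), t=2.7600
    cross y-line → (4,1), t=3.8798
    cross x-line → (5,1), t=4.7600
    cross y-line → (5,0), t=5.0345 (wall)
  → r_6 = 5.0345
beam 7: φ=135°, α=345°
  d=(0.9659,-0.2588)  start (2,5)  tX=0.3934 tY=1.3909  stride 1/|dx|=1.0353 1/|dy|=3.8637
    cross x-line → (3,5), t=0.3934
    cross y-line → (3,4), t=1.3909
    cross x-line → (4,4), t=1.4287
    cross x-line → (5,4), t=2.4640
    cross x-line → (6,4), t=3.4992
    cross x-line → (7,4), t=4.5345 (wall)
  → r_7 = 4.5345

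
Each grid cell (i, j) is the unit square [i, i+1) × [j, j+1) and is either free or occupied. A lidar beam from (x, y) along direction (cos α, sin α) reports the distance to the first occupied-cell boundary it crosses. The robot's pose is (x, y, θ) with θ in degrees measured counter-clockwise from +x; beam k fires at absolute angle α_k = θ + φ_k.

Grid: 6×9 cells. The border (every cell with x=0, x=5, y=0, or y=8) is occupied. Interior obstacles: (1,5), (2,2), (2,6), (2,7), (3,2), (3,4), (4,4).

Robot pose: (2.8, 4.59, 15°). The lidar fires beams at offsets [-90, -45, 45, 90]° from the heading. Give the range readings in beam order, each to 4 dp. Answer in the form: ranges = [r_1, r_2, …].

ranges = [1.6461, 0.2309, 0.4000, 1.4597]

beam 1: φ=-90°, α=285°
  cosα=0.2588 sinα=-0.9659 | (2,4) | tMaxX 0.7727 tMaxY 0.6108 | tΔX 3.8637 tΔY 1.0353
    t=0.6108 [y] (2,3)
    t=0.7727 [x] (3,3)
    t=1.6461 [y] (3,2) — stop
  → r_1 = 1.6461
beam 2: φ=-45°, α=330°
  cosα=0.8660 sinα=-0.5000 | (2,4) | tMaxX 0.2309 tMaxY 1.1800 | tΔX 1.1547 tΔY 2.0000
    t=0.2309 [x] (3,4) — stop
  → r_2 = 0.2309
beam 3: φ=45°, α=60°
  cosα=0.5000 sinα=0.8660 | (2,4) | tMaxX 0.4000 tMaxY 0.4734 | tΔX 2.0000 tΔY 1.1547
    t=0.4000 [x] (3,4) — stop
  → r_3 = 0.4000
beam 4: φ=90°, α=105°
  cosα=-0.2588 sinα=0.9659 | (2,4) | tMaxX 3.0910 tMaxY 0.4245 | tΔX 3.8637 tΔY 1.0353
    t=0.4245 [y] (2,5)
    t=1.4597 [y] (2,6) — stop
  → r_4 = 1.4597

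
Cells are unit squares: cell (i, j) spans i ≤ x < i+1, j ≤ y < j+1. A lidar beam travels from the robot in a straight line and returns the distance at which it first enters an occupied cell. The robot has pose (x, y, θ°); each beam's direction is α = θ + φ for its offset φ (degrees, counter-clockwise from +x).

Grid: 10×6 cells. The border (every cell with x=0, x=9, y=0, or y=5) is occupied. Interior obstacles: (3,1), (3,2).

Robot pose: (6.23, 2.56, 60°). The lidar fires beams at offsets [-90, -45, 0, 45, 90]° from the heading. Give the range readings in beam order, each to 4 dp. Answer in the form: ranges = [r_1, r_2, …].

beam 1: φ=-90°, α=330°
  dir = (cos 330°, sin 330°) = (0.8660, -0.5000); from cell (6,2)
  next x-line at t=0.8891, next y-line at t=1.1200; Δt_x=1.1547, Δt_y=2.0000
    x: enter (7,2) at t=0.8891
    y: enter (7,1) at t=1.1200
    x: enter (8,1) at t=2.0438
    y: enter (8,0) at t=3.1200 ← occupied
  → r_1 = 3.1200
beam 2: φ=-45°, α=15°
  dir = (cos 15°, sin 15°) = (0.9659, 0.2588); from cell (6,2)
  next x-line at t=0.7972, next y-line at t=1.7000; Δt_x=1.0353, Δt_y=3.8637
    x: enter (7,2) at t=0.7972
    y: enter (7,3) at t=1.7000
    x: enter (8,3) at t=1.8324
    x: enter (9,3) at t=2.8677 ← occupied
  → r_2 = 2.8677
beam 3: φ=0°, α=60°
  dir = (cos 60°, sin 60°) = (0.5000, 0.8660); from cell (6,2)
  next x-line at t=1.5400, next y-line at t=0.5081; Δt_x=2.0000, Δt_y=1.1547
    y: enter (6,3) at t=0.5081
    x: enter (7,3) at t=1.5400
    y: enter (7,4) at t=1.6628
    y: enter (7,5) at t=2.8175 ← occupied
  → r_3 = 2.8175
beam 4: φ=45°, α=105°
  dir = (cos 105°, sin 105°) = (-0.2588, 0.9659); from cell (6,2)
  next x-line at t=0.8887, next y-line at t=0.4555; Δt_x=3.8637, Δt_y=1.0353
    y: enter (6,3) at t=0.4555
    x: enter (5,3) at t=0.8887
    y: enter (5,4) at t=1.4908
    y: enter (5,5) at t=2.5261 ← occupied
  → r_4 = 2.5261
beam 5: φ=90°, α=150°
  dir = (cos 150°, sin 150°) = (-0.8660, 0.5000); from cell (6,2)
  next x-line at t=0.2656, next y-line at t=0.8800; Δt_x=1.1547, Δt_y=2.0000
    x: enter (5,2) at t=0.2656
    y: enter (5,3) at t=0.8800
    x: enter (4,3) at t=1.4203
    x: enter (3,3) at t=2.5750
    y: enter (3,4) at t=2.8800
    x: enter (2,4) at t=3.7297
    y: enter (2,5) at t=4.8800 ← occupied
  → r_5 = 4.8800

ranges = [3.1200, 2.8677, 2.8175, 2.5261, 4.8800]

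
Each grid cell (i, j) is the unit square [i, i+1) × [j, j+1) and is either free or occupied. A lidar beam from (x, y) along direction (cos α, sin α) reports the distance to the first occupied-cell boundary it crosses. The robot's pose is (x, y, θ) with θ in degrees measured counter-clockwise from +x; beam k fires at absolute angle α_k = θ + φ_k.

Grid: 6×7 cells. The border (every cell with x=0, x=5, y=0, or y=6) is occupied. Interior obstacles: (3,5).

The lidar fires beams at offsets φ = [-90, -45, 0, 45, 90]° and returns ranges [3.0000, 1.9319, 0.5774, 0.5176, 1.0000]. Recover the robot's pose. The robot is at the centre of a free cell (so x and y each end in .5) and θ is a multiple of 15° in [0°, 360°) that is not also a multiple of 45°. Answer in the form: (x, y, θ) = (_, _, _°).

The pose lattice has 19·16 = 304 candidates. Test each by forward raycasting.
  (3.5, 2.5, 75°): beam 1 = 1.5529 ≠ 3.0000 ✗
  (2.5, 5.5, 60°): beam 1 = 0.5774 ≠ 3.0000 ✗
  (4.5, 5.5, 75°): beam 1 = 0.5176 ≠ 3.0000 ✗
  (4.5, 3.5, 60°): beam 1 = 0.5774 ≠ 3.0000 ✗
  …
  (1.5, 2.5, 150°): r_1=3.0000, r_2=1.9319, r_3=0.5774, r_4=0.5176, r_5=1.0000 — all match ✓
Only this pose fits every beam.

(x, y, θ) = (1.5, 2.5, 150°)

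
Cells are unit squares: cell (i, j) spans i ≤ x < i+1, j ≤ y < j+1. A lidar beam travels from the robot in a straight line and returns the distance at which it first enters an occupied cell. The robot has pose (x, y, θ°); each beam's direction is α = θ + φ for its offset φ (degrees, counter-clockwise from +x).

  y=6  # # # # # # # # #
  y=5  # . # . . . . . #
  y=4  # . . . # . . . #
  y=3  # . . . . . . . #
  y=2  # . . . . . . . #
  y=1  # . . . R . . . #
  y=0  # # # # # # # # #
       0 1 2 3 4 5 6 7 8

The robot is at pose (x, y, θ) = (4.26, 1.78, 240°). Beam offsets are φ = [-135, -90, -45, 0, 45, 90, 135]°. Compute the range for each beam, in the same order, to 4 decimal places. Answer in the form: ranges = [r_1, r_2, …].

beam 1: φ=-135°, α=105°
  dir = (cos 105°, sin 105°) = (-0.2588, 0.9659); from cell (4,1)
  next x-line at t=1.0046, next y-line at t=0.2278; Δt_x=3.8637, Δt_y=1.0353
    y: enter (4,2) at t=0.2278
    x: enter (3,2) at t=1.0046
    y: enter (3,3) at t=1.2630
    y: enter (3,4) at t=2.2983
    y: enter (3,5) at t=3.3336
    y: enter (3,6) at t=4.3689 ← occupied
  → r_1 = 4.3689
beam 2: φ=-90°, α=150°
  dir = (cos 150°, sin 150°) = (-0.8660, 0.5000); from cell (4,1)
  next x-line at t=0.3002, next y-line at t=0.4400; Δt_x=1.1547, Δt_y=2.0000
    x: enter (3,1) at t=0.3002
    y: enter (3,2) at t=0.4400
    x: enter (2,2) at t=1.4549
    y: enter (2,3) at t=2.4400
    x: enter (1,3) at t=2.6096
    x: enter (0,3) at t=3.7643 ← occupied
  → r_2 = 3.7643
beam 3: φ=-45°, α=195°
  dir = (cos 195°, sin 195°) = (-0.9659, -0.2588); from cell (4,1)
  next x-line at t=0.2692, next y-line at t=3.0137; Δt_x=1.0353, Δt_y=3.8637
    x: enter (3,1) at t=0.2692
    x: enter (2,1) at t=1.3044
    x: enter (1,1) at t=2.3397
    y: enter (1,0) at t=3.0137 ← occupied
  → r_3 = 3.0137
beam 4: φ=0°, α=240°
  dir = (cos 240°, sin 240°) = (-0.5000, -0.8660); from cell (4,1)
  next x-line at t=0.5200, next y-line at t=0.9007; Δt_x=2.0000, Δt_y=1.1547
    x: enter (3,1) at t=0.5200
    y: enter (3,0) at t=0.9007 ← occupied
  → r_4 = 0.9007
beam 5: φ=45°, α=285°
  dir = (cos 285°, sin 285°) = (0.2588, -0.9659); from cell (4,1)
  next x-line at t=2.8591, next y-line at t=0.8075; Δt_x=3.8637, Δt_y=1.0353
    y: enter (4,0) at t=0.8075 ← occupied
  → r_5 = 0.8075
beam 6: φ=90°, α=330°
  dir = (cos 330°, sin 330°) = (0.8660, -0.5000); from cell (4,1)
  next x-line at t=0.8545, next y-line at t=1.5600; Δt_x=1.1547, Δt_y=2.0000
    x: enter (5,1) at t=0.8545
    y: enter (5,0) at t=1.5600 ← occupied
  → r_6 = 1.5600
beam 7: φ=135°, α=15°
  dir = (cos 15°, sin 15°) = (0.9659, 0.2588); from cell (4,1)
  next x-line at t=0.7661, next y-line at t=0.8500; Δt_x=1.0353, Δt_y=3.8637
    x: enter (5,1) at t=0.7661
    y: enter (5,2) at t=0.8500
    x: enter (6,2) at t=1.8014
    x: enter (7,2) at t=2.8367
    x: enter (8,2) at t=3.8719 ← occupied
  → r_7 = 3.8719

ranges = [4.3689, 3.7643, 3.0137, 0.9007, 0.8075, 1.5600, 3.8719]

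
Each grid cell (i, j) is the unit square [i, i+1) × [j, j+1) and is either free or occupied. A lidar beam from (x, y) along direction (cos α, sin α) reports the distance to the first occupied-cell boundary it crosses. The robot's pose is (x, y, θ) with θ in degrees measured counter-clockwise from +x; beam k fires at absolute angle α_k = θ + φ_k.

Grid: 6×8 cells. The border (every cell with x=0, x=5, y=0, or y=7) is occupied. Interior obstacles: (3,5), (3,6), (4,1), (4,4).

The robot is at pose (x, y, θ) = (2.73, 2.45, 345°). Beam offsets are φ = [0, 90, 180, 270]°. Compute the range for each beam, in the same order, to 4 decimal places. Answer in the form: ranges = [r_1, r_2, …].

beam 1: φ=0°, α=345°
  cosα=0.9659 sinα=-0.2588 | (2,2) | tMaxX 0.2795 tMaxY 1.7387 | tΔX 1.0353 tΔY 3.8637
    t=0.2795 [x] (3,2)
    t=1.3148 [x] (4,2)
    t=1.7387 [y] (4,1) — stop
  → r_1 = 1.7387
beam 2: φ=90°, α=75°
  cosα=0.2588 sinα=0.9659 | (2,2) | tMaxX 1.0432 tMaxY 0.5694 | tΔX 3.8637 tΔY 1.0353
    t=0.5694 [y] (2,3)
    t=1.0432 [x] (3,3)
    t=1.6047 [y] (3,4)
    t=2.6400 [y] (3,5) — stop
  → r_2 = 2.6400
beam 3: φ=180°, α=165°
  cosα=-0.9659 sinα=0.2588 | (2,2) | tMaxX 0.7558 tMaxY 2.1250 | tΔX 1.0353 tΔY 3.8637
    t=0.7558 [x] (1,2)
    t=1.7910 [x] (0,2) — stop
  → r_3 = 1.7910
beam 4: φ=270°, α=255°
  cosα=-0.2588 sinα=-0.9659 | (2,2) | tMaxX 2.8205 tMaxY 0.4659 | tΔX 3.8637 tΔY 1.0353
    t=0.4659 [y] (2,1)
    t=1.5012 [y] (2,0) — stop
  → r_4 = 1.5012

ranges = [1.7387, 2.6400, 1.7910, 1.5012]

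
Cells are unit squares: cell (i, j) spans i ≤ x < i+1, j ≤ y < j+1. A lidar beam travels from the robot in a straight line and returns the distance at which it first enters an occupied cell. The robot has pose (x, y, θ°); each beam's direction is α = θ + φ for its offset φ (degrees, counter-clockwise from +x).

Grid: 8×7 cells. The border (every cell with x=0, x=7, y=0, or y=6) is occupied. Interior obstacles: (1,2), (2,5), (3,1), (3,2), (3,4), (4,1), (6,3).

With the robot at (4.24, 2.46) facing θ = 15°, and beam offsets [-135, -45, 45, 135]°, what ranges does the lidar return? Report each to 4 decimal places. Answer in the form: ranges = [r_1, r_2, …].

beam 1: φ=-135°, α=240°
  d=(-0.5000,-0.8660)  start (4,2)  tX=0.4800 tY=0.5312  stride 1/|dx|=2.0000 1/|dy|=1.1547
    cross x-line → (3,2), t=0.4800 (wall)
  → r_1 = 0.4800
beam 2: φ=-45°, α=330°
  d=(0.8660,-0.5000)  start (4,2)  tX=0.8776 tY=0.9200  stride 1/|dx|=1.1547 1/|dy|=2.0000
    cross x-line → (5,2), t=0.8776
    cross y-line → (5,1), t=0.9200
    cross x-line → (6,1), t=2.0323
    cross y-line → (6,0), t=2.9200 (wall)
  → r_2 = 2.9200
beam 3: φ=45°, α=60°
  d=(0.5000,0.8660)  start (4,2)  tX=1.5200 tY=0.6235  stride 1/|dx|=2.0000 1/|dy|=1.1547
    cross y-line → (4,3), t=0.6235
    cross x-line → (5,3), t=1.5200
    cross y-line → (5,4), t=1.7782
    cross y-line → (5,5), t=2.9329
    cross x-line → (6,5), t=3.5200
    cross y-line → (6,6), t=4.0876 (wall)
  → r_3 = 4.0876
beam 4: φ=135°, α=150°
  d=(-0.8660,0.5000)  start (4,2)  tX=0.2771 tY=1.0800  stride 1/|dx|=1.1547 1/|dy|=2.0000
    cross x-line → (3,2), t=0.2771 (wall)
  → r_4 = 0.2771

ranges = [0.4800, 2.9200, 4.0876, 0.2771]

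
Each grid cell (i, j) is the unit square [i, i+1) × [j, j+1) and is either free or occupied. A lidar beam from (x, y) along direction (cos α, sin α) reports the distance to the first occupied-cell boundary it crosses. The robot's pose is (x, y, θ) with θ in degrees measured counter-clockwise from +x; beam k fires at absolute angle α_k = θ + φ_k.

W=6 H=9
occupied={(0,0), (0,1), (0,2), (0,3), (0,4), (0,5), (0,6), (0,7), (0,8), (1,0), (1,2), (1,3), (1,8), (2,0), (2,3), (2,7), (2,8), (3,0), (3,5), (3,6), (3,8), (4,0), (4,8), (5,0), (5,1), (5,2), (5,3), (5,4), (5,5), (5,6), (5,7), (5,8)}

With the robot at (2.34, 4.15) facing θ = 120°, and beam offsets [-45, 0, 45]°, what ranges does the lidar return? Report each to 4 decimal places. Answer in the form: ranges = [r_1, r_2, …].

beam 1: φ=-45°, α=75°
  dir = (cos 75°, sin 75°) = (0.2588, 0.9659); from cell (2,4)
  next x-line at t=2.5500, next y-line at t=0.8800; Δt_x=3.8637, Δt_y=1.0353
    y: enter (2,5) at t=0.8800
    y: enter (2,6) at t=1.9153
    x: enter (3,6) at t=2.5500 ← occupied
  → r_1 = 2.5500
beam 2: φ=0°, α=120°
  dir = (cos 120°, sin 120°) = (-0.5000, 0.8660); from cell (2,4)
  next x-line at t=0.6800, next y-line at t=0.9815; Δt_x=2.0000, Δt_y=1.1547
    x: enter (1,4) at t=0.6800
    y: enter (1,5) at t=0.9815
    y: enter (1,6) at t=2.1362
    x: enter (0,6) at t=2.6800 ← occupied
  → r_2 = 2.6800
beam 3: φ=45°, α=165°
  dir = (cos 165°, sin 165°) = (-0.9659, 0.2588); from cell (2,4)
  next x-line at t=0.3520, next y-line at t=3.2841; Δt_x=1.0353, Δt_y=3.8637
    x: enter (1,4) at t=0.3520
    x: enter (0,4) at t=1.3873 ← occupied
  → r_3 = 1.3873

ranges = [2.5500, 2.6800, 1.3873]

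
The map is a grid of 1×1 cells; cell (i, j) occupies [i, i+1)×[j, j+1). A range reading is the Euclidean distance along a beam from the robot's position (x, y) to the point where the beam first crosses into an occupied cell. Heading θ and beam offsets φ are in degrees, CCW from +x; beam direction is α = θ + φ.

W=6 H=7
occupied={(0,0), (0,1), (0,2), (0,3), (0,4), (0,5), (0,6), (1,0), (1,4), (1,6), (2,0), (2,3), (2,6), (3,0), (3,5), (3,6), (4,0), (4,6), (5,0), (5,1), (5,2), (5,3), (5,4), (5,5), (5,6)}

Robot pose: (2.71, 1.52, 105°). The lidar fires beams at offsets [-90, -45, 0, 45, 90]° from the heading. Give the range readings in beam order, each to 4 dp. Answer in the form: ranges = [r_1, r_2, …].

ranges = [2.3708, 4.5800, 1.5322, 1.9745, 1.7703]

beam 1: φ=-90°, α=15°
  cosα=0.9659 sinα=0.2588 | (2,1) | tMaxX 0.3002 tMaxY 1.8546 | tΔX 1.0353 tΔY 3.8637
    t=0.3002 [x] (3,1)
    t=1.3355 [x] (4,1)
    t=1.8546 [y] (4,2)
    t=2.3708 [x] (5,2) — stop
  → r_1 = 2.3708
beam 2: φ=-45°, α=60°
  cosα=0.5000 sinα=0.8660 | (2,1) | tMaxX 0.5800 tMaxY 0.5543 | tΔX 2.0000 tΔY 1.1547
    t=0.5543 [y] (2,2)
    t=0.5800 [x] (3,2)
    t=1.7090 [y] (3,3)
    t=2.5800 [x] (4,3)
    t=2.8637 [y] (4,4)
    t=4.0184 [y] (4,5)
    t=4.5800 [x] (5,5) — stop
  → r_2 = 4.5800
beam 3: φ=0°, α=105°
  cosα=-0.2588 sinα=0.9659 | (2,1) | tMaxX 2.7432 tMaxY 0.4969 | tΔX 3.8637 tΔY 1.0353
    t=0.4969 [y] (2,2)
    t=1.5322 [y] (2,3) — stop
  → r_3 = 1.5322
beam 4: φ=45°, α=150°
  cosα=-0.8660 sinα=0.5000 | (2,1) | tMaxX 0.8198 tMaxY 0.9600 | tΔX 1.1547 tΔY 2.0000
    t=0.8198 [x] (1,1)
    t=0.9600 [y] (1,2)
    t=1.9745 [x] (0,2) — stop
  → r_4 = 1.9745
beam 5: φ=90°, α=195°
  cosα=-0.9659 sinα=-0.2588 | (2,1) | tMaxX 0.7350 tMaxY 2.0091 | tΔX 1.0353 tΔY 3.8637
    t=0.7350 [x] (1,1)
    t=1.7703 [x] (0,1) — stop
  → r_5 = 1.7703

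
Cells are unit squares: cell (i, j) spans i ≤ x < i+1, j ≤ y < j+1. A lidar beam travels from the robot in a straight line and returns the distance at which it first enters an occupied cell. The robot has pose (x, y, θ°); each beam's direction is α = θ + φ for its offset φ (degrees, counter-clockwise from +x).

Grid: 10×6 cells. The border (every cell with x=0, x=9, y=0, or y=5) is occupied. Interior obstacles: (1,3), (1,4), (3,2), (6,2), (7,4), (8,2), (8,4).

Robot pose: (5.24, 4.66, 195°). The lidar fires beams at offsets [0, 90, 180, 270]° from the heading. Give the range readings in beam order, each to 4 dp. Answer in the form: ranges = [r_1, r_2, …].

ranges = [3.3543, 3.7891, 1.3137, 0.3520]

beam 1: φ=0°, α=195°
  cosα=-0.9659 sinα=-0.2588 | (5,4) | tMaxX 0.2485 tMaxY 2.5500 | tΔX 1.0353 tΔY 3.8637
    t=0.2485 [x] (4,4)
    t=1.2837 [x] (3,4)
    t=2.3190 [x] (2,4)
    t=2.5500 [y] (2,3)
    t=3.3543 [x] (1,3) — stop
  → r_1 = 3.3543
beam 2: φ=90°, α=285°
  cosα=0.2588 sinα=-0.9659 | (5,4) | tMaxX 2.9364 tMaxY 0.6833 | tΔX 3.8637 tΔY 1.0353
    t=0.6833 [y] (5,3)
    t=1.7186 [y] (5,2)
    t=2.7538 [y] (5,1)
    t=2.9364 [x] (6,1)
    t=3.7891 [y] (6,0) — stop
  → r_2 = 3.7891
beam 3: φ=180°, α=15°
  cosα=0.9659 sinα=0.2588 | (5,4) | tMaxX 0.7868 tMaxY 1.3137 | tΔX 1.0353 tΔY 3.8637
    t=0.7868 [x] (6,4)
    t=1.3137 [y] (6,5) — stop
  → r_3 = 1.3137
beam 4: φ=270°, α=105°
  cosα=-0.2588 sinα=0.9659 | (5,4) | tMaxX 0.9273 tMaxY 0.3520 | tΔX 3.8637 tΔY 1.0353
    t=0.3520 [y] (5,5) — stop
  → r_4 = 0.3520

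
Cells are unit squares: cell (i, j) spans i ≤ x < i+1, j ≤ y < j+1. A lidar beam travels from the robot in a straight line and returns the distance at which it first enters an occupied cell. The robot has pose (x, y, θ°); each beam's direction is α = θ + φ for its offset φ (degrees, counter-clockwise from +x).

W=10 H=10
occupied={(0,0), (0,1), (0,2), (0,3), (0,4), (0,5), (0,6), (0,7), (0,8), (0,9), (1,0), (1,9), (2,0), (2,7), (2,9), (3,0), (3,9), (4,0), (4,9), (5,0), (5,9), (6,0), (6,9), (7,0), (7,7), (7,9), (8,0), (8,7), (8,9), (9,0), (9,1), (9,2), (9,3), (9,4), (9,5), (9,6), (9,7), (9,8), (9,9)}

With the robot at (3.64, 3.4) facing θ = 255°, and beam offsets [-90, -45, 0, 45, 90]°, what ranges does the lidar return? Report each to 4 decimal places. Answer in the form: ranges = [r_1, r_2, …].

ranges = [2.7331, 3.0484, 2.4847, 2.7713, 5.5491]

beam 1: φ=-90°, α=165°
  cosα=-0.9659 sinα=0.2588 | (3,3) | tMaxX 0.6626 tMaxY 2.3182 | tΔX 1.0353 tΔY 3.8637
    t=0.6626 [x] (2,3)
    t=1.6979 [x] (1,3)
    t=2.3182 [y] (1,4)
    t=2.7331 [x] (0,4) — stop
  → r_1 = 2.7331
beam 2: φ=-45°, α=210°
  cosα=-0.8660 sinα=-0.5000 | (3,3) | tMaxX 0.7390 tMaxY 0.8000 | tΔX 1.1547 tΔY 2.0000
    t=0.7390 [x] (2,3)
    t=0.8000 [y] (2,2)
    t=1.8937 [x] (1,2)
    t=2.8000 [y] (1,1)
    t=3.0484 [x] (0,1) — stop
  → r_2 = 3.0484
beam 3: φ=0°, α=255°
  cosα=-0.2588 sinα=-0.9659 | (3,3) | tMaxX 2.4728 tMaxY 0.4141 | tΔX 3.8637 tΔY 1.0353
    t=0.4141 [y] (3,2)
    t=1.4494 [y] (3,1)
    t=2.4728 [x] (2,1)
    t=2.4847 [y] (2,0) — stop
  → r_3 = 2.4847
beam 4: φ=45°, α=300°
  cosα=0.5000 sinα=-0.8660 | (3,3) | tMaxX 0.7200 tMaxY 0.4619 | tΔX 2.0000 tΔY 1.1547
    t=0.4619 [y] (3,2)
    t=0.7200 [x] (4,2)
    t=1.6166 [y] (4,1)
    t=2.7200 [x] (5,1)
    t=2.7713 [y] (5,0) — stop
  → r_4 = 2.7713
beam 5: φ=90°, α=345°
  cosα=0.9659 sinα=-0.2588 | (3,3) | tMaxX 0.3727 tMaxY 1.5455 | tΔX 1.0353 tΔY 3.8637
    t=0.3727 [x] (4,3)
    t=1.4080 [x] (5,3)
    t=1.5455 [y] (5,2)
    t=2.4433 [x] (6,2)
    t=3.4785 [x] (7,2)
    t=4.5138 [x] (8,2)
    t=5.4092 [y] (8,1)
    t=5.5491 [x] (9,1) — stop
  → r_5 = 5.5491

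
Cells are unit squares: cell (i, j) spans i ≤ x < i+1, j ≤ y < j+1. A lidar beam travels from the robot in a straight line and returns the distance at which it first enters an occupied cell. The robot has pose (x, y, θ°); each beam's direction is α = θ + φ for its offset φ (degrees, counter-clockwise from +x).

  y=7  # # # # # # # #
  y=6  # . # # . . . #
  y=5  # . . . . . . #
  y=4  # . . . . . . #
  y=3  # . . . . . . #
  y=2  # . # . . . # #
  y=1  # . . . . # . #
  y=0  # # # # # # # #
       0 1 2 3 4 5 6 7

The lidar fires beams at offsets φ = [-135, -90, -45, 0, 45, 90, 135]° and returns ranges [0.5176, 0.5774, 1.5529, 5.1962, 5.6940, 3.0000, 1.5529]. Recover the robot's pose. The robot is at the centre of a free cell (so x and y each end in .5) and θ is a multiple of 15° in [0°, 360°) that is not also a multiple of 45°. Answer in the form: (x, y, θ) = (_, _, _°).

(x, y, θ) = (5.5, 6.5, 210°)

Enumerate (i+0.5, j+0.5, θ) over the 31 free cells and 16 admissible headings. For each, cast all 7 beams and compare to the given ranges.
  (1.5, 6.5, 255°): beam 1 = 0.5774 ≠ 0.5176 ✗
  (1.5, 5.5, 30°): beam 1 = 1.9319 ≠ 0.5176 ✗
  (3.5, 4.5, 330°): beam 1 = 2.5882 ≠ 0.5176 ✗
  …
  (5.5, 6.5, 210°): r_1=0.5176, r_2=0.5774, r_3=1.5529, r_4=5.1962, r_5=5.6940, r_6=3.0000, r_7=1.5529 — all match ✓
No second candidate reproduces the full scan.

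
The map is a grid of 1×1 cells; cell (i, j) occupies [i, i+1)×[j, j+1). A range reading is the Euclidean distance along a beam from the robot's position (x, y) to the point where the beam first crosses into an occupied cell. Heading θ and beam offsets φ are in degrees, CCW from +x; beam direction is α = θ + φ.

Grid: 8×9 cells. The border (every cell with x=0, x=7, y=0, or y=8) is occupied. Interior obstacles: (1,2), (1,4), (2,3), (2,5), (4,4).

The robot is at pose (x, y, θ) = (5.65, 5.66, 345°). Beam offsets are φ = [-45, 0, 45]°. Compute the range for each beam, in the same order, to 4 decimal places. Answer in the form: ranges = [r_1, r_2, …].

ranges = [2.7000, 1.3976, 1.5588]

beam 1: φ=-45°, α=300°
  direction (0.5000, -0.8660); cell (5,5); t to first gridline: x 0.7000, y 0.7621 (then +2.0000 / +1.1547)
    (6,5) via x @ 0.7000
    (6,4) via y @ 0.7621
    (6,3) via y @ 1.9168
    (7,3) via x @ 2.7000  # hit
  → r_1 = 2.7000
beam 2: φ=0°, α=345°
  direction (0.9659, -0.2588); cell (5,5); t to first gridline: x 0.3623, y 2.5500 (then +1.0353 / +3.8637)
    (6,5) via x @ 0.3623
    (7,5) via x @ 1.3976  # hit
  → r_2 = 1.3976
beam 3: φ=45°, α=30°
  direction (0.8660, 0.5000); cell (5,5); t to first gridline: x 0.4041, y 0.6800 (then +1.1547 / +2.0000)
    (6,5) via x @ 0.4041
    (6,6) via y @ 0.6800
    (7,6) via x @ 1.5588  # hit
  → r_3 = 1.5588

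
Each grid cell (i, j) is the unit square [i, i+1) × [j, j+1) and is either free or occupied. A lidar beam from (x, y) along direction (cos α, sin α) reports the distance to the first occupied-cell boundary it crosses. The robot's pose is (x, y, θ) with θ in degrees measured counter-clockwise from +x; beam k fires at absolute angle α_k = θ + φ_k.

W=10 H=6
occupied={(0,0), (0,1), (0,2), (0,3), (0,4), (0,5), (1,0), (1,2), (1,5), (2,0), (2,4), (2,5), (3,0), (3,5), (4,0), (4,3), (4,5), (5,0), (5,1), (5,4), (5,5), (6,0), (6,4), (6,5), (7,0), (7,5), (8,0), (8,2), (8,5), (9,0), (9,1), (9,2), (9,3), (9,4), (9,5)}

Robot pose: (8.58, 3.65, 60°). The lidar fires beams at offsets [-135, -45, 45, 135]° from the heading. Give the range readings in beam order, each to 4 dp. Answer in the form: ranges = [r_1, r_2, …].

beam 1: φ=-135°, α=285°
  cosα=0.2588 sinα=-0.9659 | (8,3) | tMaxX 1.6228 tMaxY 0.6729 | tΔX 3.8637 tΔY 1.0353
    t=0.6729 [y] (8,2) — stop
  → r_1 = 0.6729
beam 2: φ=-45°, α=15°
  cosα=0.9659 sinα=0.2588 | (8,3) | tMaxX 0.4348 tMaxY 1.3523 | tΔX 1.0353 tΔY 3.8637
    t=0.4348 [x] (9,3) — stop
  → r_2 = 0.4348
beam 3: φ=45°, α=105°
  cosα=-0.2588 sinα=0.9659 | (8,3) | tMaxX 2.2409 tMaxY 0.3623 | tΔX 3.8637 tΔY 1.0353
    t=0.3623 [y] (8,4)
    t=1.3976 [y] (8,5) — stop
  → r_3 = 1.3976
beam 4: φ=135°, α=195°
  cosα=-0.9659 sinα=-0.2588 | (8,3) | tMaxX 0.6005 tMaxY 2.5114 | tΔX 1.0353 tΔY 3.8637
    t=0.6005 [x] (7,3)
    t=1.6357 [x] (6,3)
    t=2.5114 [y] (6,2)
    t=2.6710 [x] (5,2)
    t=3.7063 [x] (4,2)
    t=4.7416 [x] (3,2)
    t=5.7768 [x] (2,2)
    t=6.3751 [y] (2,1)
    t=6.8121 [x] (1,1)
    t=7.8474 [x] (0,1) — stop
  → r_4 = 7.8474

ranges = [0.6729, 0.4348, 1.3976, 7.8474]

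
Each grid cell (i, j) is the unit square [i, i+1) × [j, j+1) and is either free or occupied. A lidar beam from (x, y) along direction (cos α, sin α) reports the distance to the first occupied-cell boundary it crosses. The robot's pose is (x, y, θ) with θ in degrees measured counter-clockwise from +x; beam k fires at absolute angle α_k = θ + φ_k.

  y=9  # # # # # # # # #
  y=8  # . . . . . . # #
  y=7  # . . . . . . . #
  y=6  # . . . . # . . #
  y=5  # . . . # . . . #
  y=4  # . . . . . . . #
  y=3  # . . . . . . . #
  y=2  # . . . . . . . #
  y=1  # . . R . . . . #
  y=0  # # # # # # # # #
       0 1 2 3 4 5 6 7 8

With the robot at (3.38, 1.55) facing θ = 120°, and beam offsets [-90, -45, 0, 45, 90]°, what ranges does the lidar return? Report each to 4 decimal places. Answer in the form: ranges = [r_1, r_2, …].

beam 1: φ=-90°, α=30°
  direction (0.8660, 0.5000); cell (3,1); t to first gridline: x 0.7159, y 0.9000 (then +1.1547 / +2.0000)
    (4,1) via x @ 0.7159
    (4,2) via y @ 0.9000
    (5,2) via x @ 1.8706
    (5,3) via y @ 2.9000
    (6,3) via x @ 3.0253
    (7,3) via x @ 4.1800
    (7,4) via y @ 4.9000
    (8,4) via x @ 5.3347  # hit
  → r_1 = 5.3347
beam 2: φ=-45°, α=75°
  direction (0.2588, 0.9659); cell (3,1); t to first gridline: x 2.3955, y 0.4659 (then +3.8637 / +1.0353)
    (3,2) via y @ 0.4659
    (3,3) via y @ 1.5012
    (4,3) via x @ 2.3955
    (4,4) via y @ 2.5364
    (4,5) via y @ 3.5717  # hit
  → r_2 = 3.5717
beam 3: φ=0°, α=120°
  direction (-0.5000, 0.8660); cell (3,1); t to first gridline: x 0.7600, y 0.5196 (then +2.0000 / +1.1547)
    (3,2) via y @ 0.5196
    (2,2) via x @ 0.7600
    (2,3) via y @ 1.6743
    (1,3) via x @ 2.7600
    (1,4) via y @ 2.8290
    (1,5) via y @ 3.9837
    (0,5) via x @ 4.7600  # hit
  → r_3 = 4.7600
beam 4: φ=45°, α=165°
  direction (-0.9659, 0.2588); cell (3,1); t to first gridline: x 0.3934, y 1.7387 (then +1.0353 / +3.8637)
    (2,1) via x @ 0.3934
    (1,1) via x @ 1.4287
    (1,2) via y @ 1.7387
    (0,2) via x @ 2.4640  # hit
  → r_4 = 2.4640
beam 5: φ=90°, α=210°
  direction (-0.8660, -0.5000); cell (3,1); t to first gridline: x 0.4388, y 1.1000 (then +1.1547 / +2.0000)
    (2,1) via x @ 0.4388
    (2,0) via y @ 1.1000  # hit
  → r_5 = 1.1000

ranges = [5.3347, 3.5717, 4.7600, 2.4640, 1.1000]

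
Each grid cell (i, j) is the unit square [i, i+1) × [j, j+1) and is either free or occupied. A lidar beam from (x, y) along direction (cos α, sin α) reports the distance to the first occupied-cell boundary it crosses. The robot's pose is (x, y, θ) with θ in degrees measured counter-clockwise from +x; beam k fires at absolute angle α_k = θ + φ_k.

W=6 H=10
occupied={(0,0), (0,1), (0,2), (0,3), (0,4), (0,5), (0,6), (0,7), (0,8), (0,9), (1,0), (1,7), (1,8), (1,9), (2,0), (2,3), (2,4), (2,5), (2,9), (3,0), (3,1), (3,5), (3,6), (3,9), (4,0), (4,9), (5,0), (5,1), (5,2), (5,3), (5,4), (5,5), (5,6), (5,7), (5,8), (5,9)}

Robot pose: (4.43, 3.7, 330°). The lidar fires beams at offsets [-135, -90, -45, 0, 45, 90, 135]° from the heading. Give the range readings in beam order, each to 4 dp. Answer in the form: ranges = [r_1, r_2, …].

ranges = [1.4804, 1.9630, 2.2023, 0.6582, 0.5901, 1.1400, 1.6614]

beam 1: φ=-135°, α=195°
  direction (-0.9659, -0.2588); cell (4,3); t to first gridline: x 0.4452, y 2.7046 (then +1.0353 / +3.8637)
    (3,3) via x @ 0.4452
    (2,3) via x @ 1.4804  # hit
  → r_1 = 1.4804
beam 2: φ=-90°, α=240°
  direction (-0.5000, -0.8660); cell (4,3); t to first gridline: x 0.8600, y 0.8083 (then +2.0000 / +1.1547)
    (4,2) via y @ 0.8083
    (3,2) via x @ 0.8600
    (3,1) via y @ 1.9630  # hit
  → r_2 = 1.9630
beam 3: φ=-45°, α=285°
  direction (0.2588, -0.9659); cell (4,3); t to first gridline: x 2.2023, y 0.7247 (then +3.8637 / +1.0353)
    (4,2) via y @ 0.7247
    (4,1) via y @ 1.7600
    (5,1) via x @ 2.2023  # hit
  → r_3 = 2.2023
beam 4: φ=0°, α=330°
  direction (0.8660, -0.5000); cell (4,3); t to first gridline: x 0.6582, y 1.4000 (then +1.1547 / +2.0000)
    (5,3) via x @ 0.6582  # hit
  → r_4 = 0.6582
beam 5: φ=45°, α=15°
  direction (0.9659, 0.2588); cell (4,3); t to first gridline: x 0.5901, y 1.1591 (then +1.0353 / +3.8637)
    (5,3) via x @ 0.5901  # hit
  → r_5 = 0.5901
beam 6: φ=90°, α=60°
  direction (0.5000, 0.8660); cell (4,3); t to first gridline: x 1.1400, y 0.3464 (then +2.0000 / +1.1547)
    (4,4) via y @ 0.3464
    (5,4) via x @ 1.1400  # hit
  → r_6 = 1.1400
beam 7: φ=135°, α=105°
  direction (-0.2588, 0.9659); cell (4,3); t to first gridline: x 1.6614, y 0.3106 (then +3.8637 / +1.0353)
    (4,4) via y @ 0.3106
    (4,5) via y @ 1.3459
    (3,5) via x @ 1.6614  # hit
  → r_7 = 1.6614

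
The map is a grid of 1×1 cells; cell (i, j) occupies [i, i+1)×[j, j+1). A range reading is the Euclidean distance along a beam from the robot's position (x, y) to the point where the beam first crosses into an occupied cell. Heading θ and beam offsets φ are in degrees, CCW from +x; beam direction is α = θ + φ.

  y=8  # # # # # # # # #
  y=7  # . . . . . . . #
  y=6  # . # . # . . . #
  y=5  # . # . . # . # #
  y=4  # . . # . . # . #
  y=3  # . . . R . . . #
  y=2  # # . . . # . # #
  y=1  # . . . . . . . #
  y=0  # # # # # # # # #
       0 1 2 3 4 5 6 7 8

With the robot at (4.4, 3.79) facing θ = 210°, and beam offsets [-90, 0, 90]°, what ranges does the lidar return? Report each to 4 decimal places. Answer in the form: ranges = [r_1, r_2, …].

beam 1: φ=-90°, α=120°
  dir = (cos 120°, sin 120°) = (-0.5000, 0.8660); from cell (4,3)
  next x-line at t=0.8000, next y-line at t=0.2425; Δt_x=2.0000, Δt_y=1.1547
    y: enter (4,4) at t=0.2425
    x: enter (3,4) at t=0.8000 ← occupied
  → r_1 = 0.8000
beam 2: φ=0°, α=210°
  dir = (cos 210°, sin 210°) = (-0.8660, -0.5000); from cell (4,3)
  next x-line at t=0.4619, next y-line at t=1.5800; Δt_x=1.1547, Δt_y=2.0000
    x: enter (3,3) at t=0.4619
    y: enter (3,2) at t=1.5800
    x: enter (2,2) at t=1.6166
    x: enter (1,2) at t=2.7713 ← occupied
  → r_2 = 2.7713
beam 3: φ=90°, α=300°
  dir = (cos 300°, sin 300°) = (0.5000, -0.8660); from cell (4,3)
  next x-line at t=1.2000, next y-line at t=0.9122; Δt_x=2.0000, Δt_y=1.1547
    y: enter (4,2) at t=0.9122
    x: enter (5,2) at t=1.2000 ← occupied
  → r_3 = 1.2000

ranges = [0.8000, 2.7713, 1.2000]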